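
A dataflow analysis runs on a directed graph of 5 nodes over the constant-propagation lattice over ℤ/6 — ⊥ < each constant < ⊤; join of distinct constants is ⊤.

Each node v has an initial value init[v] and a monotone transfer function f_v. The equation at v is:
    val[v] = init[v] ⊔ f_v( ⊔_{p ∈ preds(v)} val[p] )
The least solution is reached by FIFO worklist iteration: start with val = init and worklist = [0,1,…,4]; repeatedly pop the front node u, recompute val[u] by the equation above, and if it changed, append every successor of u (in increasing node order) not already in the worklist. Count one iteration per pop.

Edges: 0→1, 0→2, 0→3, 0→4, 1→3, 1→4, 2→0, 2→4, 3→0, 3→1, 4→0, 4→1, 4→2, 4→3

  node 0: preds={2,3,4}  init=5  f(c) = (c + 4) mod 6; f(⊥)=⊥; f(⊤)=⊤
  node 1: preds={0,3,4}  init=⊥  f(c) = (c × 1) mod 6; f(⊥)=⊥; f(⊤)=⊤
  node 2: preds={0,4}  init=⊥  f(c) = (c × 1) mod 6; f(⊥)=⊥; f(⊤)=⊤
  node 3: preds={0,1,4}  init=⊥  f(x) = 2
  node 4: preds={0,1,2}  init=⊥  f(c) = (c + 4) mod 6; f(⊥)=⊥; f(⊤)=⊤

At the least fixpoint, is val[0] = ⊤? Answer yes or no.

Trace (14 dequeues):
  [1] u=0 | in ⊥ | out 5 | ==
  [2] u=1 | in 5 | out 5 | prev ⊥ | push {}
  [3] u=2 | in 5 | out 5 | prev ⊥ | push {0}
  [4] u=3 | in 5 | out 2 | prev ⊥ | push {1}
  [5] u=4 | in 5 | out 3 | prev ⊥ | push {2,3}
  [6] u=0 | in ⊤ | out ⊤ | prev 5 | push {4}
  [7] u=1 | in ⊤ | out ⊤ | prev 5 | push {}
  [8] u=2 | in ⊤ | out ⊤ | prev 5 | push {0}
  [9] u=3 | in ⊤ | out 2 | ==
  [10] u=4 | in ⊤ | out ⊤ | prev 3 | push {1,2,3}
  [11] u=0 | in ⊤ | out ⊤ | ==
  [12] u=1 | in ⊤ | out ⊤ | ==
  [13] u=2 | in ⊤ | out ⊤ | ==
  [14] u=3 | in ⊤ | out 2 | ==

Converged values:
  [0] ⊤
  [1] ⊤
  [2] ⊤
  [3] 2
  [4] ⊤

yes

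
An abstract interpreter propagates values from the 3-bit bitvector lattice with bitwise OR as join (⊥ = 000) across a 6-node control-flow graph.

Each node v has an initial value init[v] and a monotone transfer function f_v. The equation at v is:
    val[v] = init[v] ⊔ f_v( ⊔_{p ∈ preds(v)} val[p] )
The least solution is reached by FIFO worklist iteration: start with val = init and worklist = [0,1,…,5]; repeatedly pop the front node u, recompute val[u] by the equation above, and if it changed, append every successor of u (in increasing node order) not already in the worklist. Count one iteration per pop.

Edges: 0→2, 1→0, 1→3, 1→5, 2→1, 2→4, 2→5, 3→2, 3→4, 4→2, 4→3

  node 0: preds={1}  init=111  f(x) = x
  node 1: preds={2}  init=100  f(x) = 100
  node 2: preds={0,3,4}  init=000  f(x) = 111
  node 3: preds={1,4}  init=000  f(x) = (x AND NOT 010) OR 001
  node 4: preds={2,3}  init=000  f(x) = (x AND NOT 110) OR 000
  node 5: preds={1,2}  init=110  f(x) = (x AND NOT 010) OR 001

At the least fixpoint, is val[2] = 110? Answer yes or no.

Iteration log — 9 steps:
  step 1. node 0  ⊔preds=100  new=111  stable
  step 2. node 1  ⊔preds=000  new=100  stable
  step 3. node 2  ⊔preds=111  new=111  old=000  +wl: 1
  step 4. node 3  ⊔preds=100  new=101  old=000  +wl: 2
  step 5. node 4  ⊔preds=111  new=001  old=000  +wl: 3
  step 6. node 5  ⊔preds=111  new=111  old=110  +wl: 
  step 7. node 1  ⊔preds=111  new=100  stable
  step 8. node 2  ⊔preds=111  new=111  stable
  step 9. node 3  ⊔preds=101  new=101  stable

Least fixpoint reached:
  node 0: 111
  node 1: 100
  node 2: 111
  node 3: 101
  node 4: 001
  node 5: 111

no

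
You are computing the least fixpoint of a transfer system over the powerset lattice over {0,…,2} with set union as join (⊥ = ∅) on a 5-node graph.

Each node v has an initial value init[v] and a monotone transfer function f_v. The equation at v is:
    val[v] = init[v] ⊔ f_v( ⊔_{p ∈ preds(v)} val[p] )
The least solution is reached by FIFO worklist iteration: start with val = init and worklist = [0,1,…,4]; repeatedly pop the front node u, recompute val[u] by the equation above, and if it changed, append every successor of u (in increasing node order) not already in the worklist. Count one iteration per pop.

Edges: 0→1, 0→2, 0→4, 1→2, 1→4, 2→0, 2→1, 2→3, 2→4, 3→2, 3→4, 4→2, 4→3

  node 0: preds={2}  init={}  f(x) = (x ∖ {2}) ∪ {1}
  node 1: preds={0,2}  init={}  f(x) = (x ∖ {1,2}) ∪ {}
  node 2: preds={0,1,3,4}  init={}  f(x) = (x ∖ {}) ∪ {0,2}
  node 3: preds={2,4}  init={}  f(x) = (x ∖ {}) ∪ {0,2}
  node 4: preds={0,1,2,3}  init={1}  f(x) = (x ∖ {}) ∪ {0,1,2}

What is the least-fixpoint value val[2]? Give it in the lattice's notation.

Iteration log — 10 steps:
  step 1. node 0  ⊔preds={}  new={1}  old={}  +wl: 
  step 2. node 1  ⊔preds={1}  new={}  stable
  step 3. node 2  ⊔preds={1}  new={0,1,2}  old={}  +wl: 0,1
  step 4. node 3  ⊔preds={0,1,2}  new={0,1,2}  old={}  +wl: 2
  step 5. node 4  ⊔preds={0,1,2}  new={0,1,2}  old={1}  +wl: 3
  step 6. node 0  ⊔preds={0,1,2}  new={0,1}  old={1}  +wl: 4
  step 7. node 1  ⊔preds={0,1,2}  new={0}  old={}  +wl: 
  step 8. node 2  ⊔preds={0,1,2}  new={0,1,2}  stable
  step 9. node 3  ⊔preds={0,1,2}  new={0,1,2}  stable
  step 10. node 4  ⊔preds={0,1,2}  new={0,1,2}  stable

Least fixpoint reached:
  node 0: {0,1}
  node 1: {0}
  node 2: {0,1,2}
  node 3: {0,1,2}
  node 4: {0,1,2}

{0,1,2}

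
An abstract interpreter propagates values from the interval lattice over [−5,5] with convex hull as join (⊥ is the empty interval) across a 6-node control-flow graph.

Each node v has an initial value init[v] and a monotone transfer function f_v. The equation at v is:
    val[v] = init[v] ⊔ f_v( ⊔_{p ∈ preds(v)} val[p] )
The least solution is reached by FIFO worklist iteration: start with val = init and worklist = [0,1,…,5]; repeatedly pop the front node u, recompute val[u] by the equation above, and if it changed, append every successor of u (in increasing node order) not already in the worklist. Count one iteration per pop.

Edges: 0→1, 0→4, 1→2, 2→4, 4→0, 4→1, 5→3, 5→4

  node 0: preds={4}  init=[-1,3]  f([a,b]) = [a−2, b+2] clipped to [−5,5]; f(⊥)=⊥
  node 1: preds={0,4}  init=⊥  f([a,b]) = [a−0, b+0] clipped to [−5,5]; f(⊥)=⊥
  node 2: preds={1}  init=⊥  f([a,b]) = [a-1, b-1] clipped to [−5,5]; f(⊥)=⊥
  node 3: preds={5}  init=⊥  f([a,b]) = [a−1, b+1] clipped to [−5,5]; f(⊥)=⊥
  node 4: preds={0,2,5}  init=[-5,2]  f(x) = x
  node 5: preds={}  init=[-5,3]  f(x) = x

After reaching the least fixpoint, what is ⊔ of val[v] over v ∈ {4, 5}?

[-5,5]

Trace (13 dequeues):
  [1] u=0 | in [-5,2] | out [-5,4] | prev [-1,3] | push {}
  [2] u=1 | in [-5,4] | out [-5,4] | prev ⊥ | push {}
  [3] u=2 | in [-5,4] | out [-5,3] | prev ⊥ | push {}
  [4] u=3 | in [-5,3] | out [-5,4] | prev ⊥ | push {}
  [5] u=4 | in [-5,4] | out [-5,4] | prev [-5,2] | push {0,1}
  [6] u=5 | in ⊥ | out [-5,3] | ==
  [7] u=0 | in [-5,4] | out [-5,5] | prev [-5,4] | push {4}
  [8] u=1 | in [-5,5] | out [-5,5] | prev [-5,4] | push {2}
  [9] u=4 | in [-5,5] | out [-5,5] | prev [-5,4] | push {0,1}
  [10] u=2 | in [-5,5] | out [-5,4] | prev [-5,3] | push {4}
  [11] u=0 | in [-5,5] | out [-5,5] | ==
  [12] u=1 | in [-5,5] | out [-5,5] | ==
  [13] u=4 | in [-5,5] | out [-5,5] | ==

Converged values:
  [0] [-5,5]
  [1] [-5,5]
  [2] [-5,4]
  [3] [-5,4]
  [4] [-5,5]
  [5] [-5,3]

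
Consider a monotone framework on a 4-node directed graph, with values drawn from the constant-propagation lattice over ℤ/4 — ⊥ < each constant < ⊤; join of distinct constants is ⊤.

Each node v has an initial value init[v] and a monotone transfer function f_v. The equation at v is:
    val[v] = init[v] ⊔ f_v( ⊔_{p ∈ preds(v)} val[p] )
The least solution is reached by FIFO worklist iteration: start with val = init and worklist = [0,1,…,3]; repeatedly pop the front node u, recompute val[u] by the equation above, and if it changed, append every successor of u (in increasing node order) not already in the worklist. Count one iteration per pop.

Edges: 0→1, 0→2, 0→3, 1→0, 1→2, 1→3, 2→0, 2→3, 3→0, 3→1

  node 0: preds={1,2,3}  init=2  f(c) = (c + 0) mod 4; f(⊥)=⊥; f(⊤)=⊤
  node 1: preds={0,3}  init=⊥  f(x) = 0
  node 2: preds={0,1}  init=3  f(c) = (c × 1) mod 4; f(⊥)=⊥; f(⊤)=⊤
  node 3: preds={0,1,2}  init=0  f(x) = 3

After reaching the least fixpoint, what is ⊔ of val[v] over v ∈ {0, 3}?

Worklist (6 pops):
  #1 pop 0: in=⊤ → ⊤ (was 2); enqueue []
  #2 pop 1: in=⊤ → 0 (was ⊥); enqueue [0]
  #3 pop 2: in=⊤ → ⊤ (was 3); enqueue []
  #4 pop 3: in=⊤ → ⊤ (was 0); enqueue [1]
  #5 pop 0: in=⊤ → ⊤ (no change)
  #6 pop 1: in=⊤ → 0 (no change)

Fixpoint:
  val[0] = ⊤
  val[1] = 0
  val[2] = ⊤
  val[3] = ⊤

⊤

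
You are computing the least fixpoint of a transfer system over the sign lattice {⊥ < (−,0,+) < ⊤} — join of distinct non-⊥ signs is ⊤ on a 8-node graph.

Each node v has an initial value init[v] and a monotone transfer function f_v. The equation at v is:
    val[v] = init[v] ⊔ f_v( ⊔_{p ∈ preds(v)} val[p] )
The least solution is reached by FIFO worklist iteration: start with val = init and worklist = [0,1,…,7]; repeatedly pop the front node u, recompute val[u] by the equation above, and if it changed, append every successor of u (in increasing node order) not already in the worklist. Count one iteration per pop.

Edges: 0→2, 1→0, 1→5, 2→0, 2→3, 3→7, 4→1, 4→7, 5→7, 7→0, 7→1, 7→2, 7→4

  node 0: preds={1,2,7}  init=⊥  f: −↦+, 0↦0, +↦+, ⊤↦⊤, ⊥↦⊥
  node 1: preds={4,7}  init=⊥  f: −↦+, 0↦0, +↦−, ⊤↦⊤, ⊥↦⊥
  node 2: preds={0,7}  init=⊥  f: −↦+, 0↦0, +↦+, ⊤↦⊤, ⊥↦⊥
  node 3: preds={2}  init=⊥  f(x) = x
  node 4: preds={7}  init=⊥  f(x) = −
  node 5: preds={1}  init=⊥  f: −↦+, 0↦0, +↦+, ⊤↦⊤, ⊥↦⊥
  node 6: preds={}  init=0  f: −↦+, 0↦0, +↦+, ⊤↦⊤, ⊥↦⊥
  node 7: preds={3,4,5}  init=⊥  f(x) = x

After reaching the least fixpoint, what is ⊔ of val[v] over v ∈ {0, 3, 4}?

⊤

Trace (23 dequeues):
  [1] u=0 | in ⊥ | out ⊥ | ==
  [2] u=1 | in ⊥ | out ⊥ | ==
  [3] u=2 | in ⊥ | out ⊥ | ==
  [4] u=3 | in ⊥ | out ⊥ | ==
  [5] u=4 | in ⊥ | out − | prev ⊥ | push {1}
  [6] u=5 | in ⊥ | out ⊥ | ==
  [7] u=6 | in ⊥ | out 0 | ==
  [8] u=7 | in − | out − | prev ⊥ | push {0,2,4}
  [9] u=1 | in − | out + | prev ⊥ | push {5}
  [10] u=0 | in ⊤ | out ⊤ | prev ⊥ | push {}
  [11] u=2 | in ⊤ | out ⊤ | prev ⊥ | push {0,3}
  [12] u=4 | in − | out − | ==
  [13] u=5 | in + | out + | prev ⊥ | push {7}
  [14] u=0 | in ⊤ | out ⊤ | ==
  [15] u=3 | in ⊤ | out ⊤ | prev ⊥ | push {}
  [16] u=7 | in ⊤ | out ⊤ | prev − | push {0,1,2,4}
  [17] u=0 | in ⊤ | out ⊤ | ==
  [18] u=1 | in ⊤ | out ⊤ | prev + | push {0,5}
  [19] u=2 | in ⊤ | out ⊤ | ==
  [20] u=4 | in ⊤ | out − | ==
  [21] u=0 | in ⊤ | out ⊤ | ==
  [22] u=5 | in ⊤ | out ⊤ | prev + | push {7}
  [23] u=7 | in ⊤ | out ⊤ | ==

Converged values:
  [0] ⊤
  [1] ⊤
  [2] ⊤
  [3] ⊤
  [4] −
  [5] ⊤
  [6] 0
  [7] ⊤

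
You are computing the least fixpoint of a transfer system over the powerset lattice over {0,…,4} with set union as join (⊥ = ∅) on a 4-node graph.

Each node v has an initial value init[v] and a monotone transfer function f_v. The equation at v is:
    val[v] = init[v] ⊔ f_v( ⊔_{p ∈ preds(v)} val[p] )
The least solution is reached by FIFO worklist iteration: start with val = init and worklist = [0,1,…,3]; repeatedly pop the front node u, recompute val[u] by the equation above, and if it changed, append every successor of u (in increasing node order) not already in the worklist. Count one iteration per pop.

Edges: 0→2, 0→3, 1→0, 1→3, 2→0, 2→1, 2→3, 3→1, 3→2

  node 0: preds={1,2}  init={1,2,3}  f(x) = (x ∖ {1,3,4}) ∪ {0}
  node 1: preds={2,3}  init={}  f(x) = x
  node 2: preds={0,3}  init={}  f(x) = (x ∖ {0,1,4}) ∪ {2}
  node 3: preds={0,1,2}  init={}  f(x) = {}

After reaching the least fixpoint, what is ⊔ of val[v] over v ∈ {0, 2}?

Iteration log — 8 steps:
  step 1. node 0  ⊔preds={}  new={0,1,2,3}  old={1,2,3}  +wl: 
  step 2. node 1  ⊔preds={}  new={}  stable
  step 3. node 2  ⊔preds={0,1,2,3}  new={2,3}  old={}  +wl: 0,1
  step 4. node 3  ⊔preds={0,1,2,3}  new={}  stable
  step 5. node 0  ⊔preds={2,3}  new={0,1,2,3}  stable
  step 6. node 1  ⊔preds={2,3}  new={2,3}  old={}  +wl: 0,3
  step 7. node 0  ⊔preds={2,3}  new={0,1,2,3}  stable
  step 8. node 3  ⊔preds={0,1,2,3}  new={}  stable

Least fixpoint reached:
  node 0: {0,1,2,3}
  node 1: {2,3}
  node 2: {2,3}
  node 3: {}

{0,1,2,3}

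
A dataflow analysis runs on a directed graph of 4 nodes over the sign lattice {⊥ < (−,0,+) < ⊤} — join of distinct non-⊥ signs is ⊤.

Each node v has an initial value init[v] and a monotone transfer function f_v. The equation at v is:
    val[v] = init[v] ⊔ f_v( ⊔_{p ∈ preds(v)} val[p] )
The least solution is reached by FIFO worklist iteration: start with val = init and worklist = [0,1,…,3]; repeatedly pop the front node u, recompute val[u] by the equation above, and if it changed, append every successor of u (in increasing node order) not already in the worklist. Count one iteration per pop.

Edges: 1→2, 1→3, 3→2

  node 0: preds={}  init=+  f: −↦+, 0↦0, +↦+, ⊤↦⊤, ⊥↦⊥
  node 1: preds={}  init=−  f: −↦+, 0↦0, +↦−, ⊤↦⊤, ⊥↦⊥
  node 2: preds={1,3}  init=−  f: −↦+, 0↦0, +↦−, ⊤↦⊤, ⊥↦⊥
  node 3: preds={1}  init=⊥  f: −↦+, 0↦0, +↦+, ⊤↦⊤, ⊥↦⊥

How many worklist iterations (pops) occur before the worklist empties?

5

Trace (5 dequeues):
  [1] u=0 | in ⊥ | out + | ==
  [2] u=1 | in ⊥ | out − | ==
  [3] u=2 | in − | out ⊤ | prev − | push {}
  [4] u=3 | in − | out + | prev ⊥ | push {2}
  [5] u=2 | in ⊤ | out ⊤ | ==

Converged values:
  [0] +
  [1] −
  [2] ⊤
  [3] +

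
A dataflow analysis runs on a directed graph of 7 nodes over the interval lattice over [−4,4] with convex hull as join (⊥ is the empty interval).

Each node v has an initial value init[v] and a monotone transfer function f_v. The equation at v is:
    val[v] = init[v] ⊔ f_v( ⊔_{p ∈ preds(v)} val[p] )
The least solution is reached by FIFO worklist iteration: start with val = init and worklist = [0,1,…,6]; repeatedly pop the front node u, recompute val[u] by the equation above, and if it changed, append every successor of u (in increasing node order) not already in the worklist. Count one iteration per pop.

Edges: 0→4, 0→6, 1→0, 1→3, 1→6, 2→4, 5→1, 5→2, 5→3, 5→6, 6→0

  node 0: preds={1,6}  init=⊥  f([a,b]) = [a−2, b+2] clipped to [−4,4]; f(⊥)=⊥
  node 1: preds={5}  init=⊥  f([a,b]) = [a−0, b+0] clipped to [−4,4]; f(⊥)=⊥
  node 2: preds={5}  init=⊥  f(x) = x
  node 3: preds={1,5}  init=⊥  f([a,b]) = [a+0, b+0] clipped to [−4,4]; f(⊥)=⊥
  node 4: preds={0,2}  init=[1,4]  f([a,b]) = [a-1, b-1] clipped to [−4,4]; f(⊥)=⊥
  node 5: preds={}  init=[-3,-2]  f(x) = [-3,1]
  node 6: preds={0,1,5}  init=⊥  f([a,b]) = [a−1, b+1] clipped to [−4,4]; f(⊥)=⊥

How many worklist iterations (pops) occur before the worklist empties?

Worklist (14 pops):
  #1 pop 0: in=⊥ → ⊥ (no change)
  #2 pop 1: in=[-3,-2] → [-3,-2] (was ⊥); enqueue [0]
  #3 pop 2: in=[-3,-2] → [-3,-2] (was ⊥); enqueue []
  #4 pop 3: in=[-3,-2] → [-3,-2] (was ⊥); enqueue []
  #5 pop 4: in=[-3,-2] → [-4,4] (was [1,4]); enqueue []
  #6 pop 5: in=⊥ → [-3,1] (was [-3,-2]); enqueue [1,2,3]
  #7 pop 6: in=[-3,1] → [-4,2] (was ⊥); enqueue []
  #8 pop 0: in=[-4,2] → [-4,4] (was ⊥); enqueue [4,6]
  #9 pop 1: in=[-3,1] → [-3,1] (was [-3,-2]); enqueue [0]
  #10 pop 2: in=[-3,1] → [-3,1] (was [-3,-2]); enqueue []
  #11 pop 3: in=[-3,1] → [-3,1] (was [-3,-2]); enqueue []
  #12 pop 4: in=[-4,4] → [-4,4] (no change)
  #13 pop 6: in=[-4,4] → [-4,4] (was [-4,2]); enqueue []
  #14 pop 0: in=[-4,4] → [-4,4] (no change)

Fixpoint:
  val[0] = [-4,4]
  val[1] = [-3,1]
  val[2] = [-3,1]
  val[3] = [-3,1]
  val[4] = [-4,4]
  val[5] = [-3,1]
  val[6] = [-4,4]

14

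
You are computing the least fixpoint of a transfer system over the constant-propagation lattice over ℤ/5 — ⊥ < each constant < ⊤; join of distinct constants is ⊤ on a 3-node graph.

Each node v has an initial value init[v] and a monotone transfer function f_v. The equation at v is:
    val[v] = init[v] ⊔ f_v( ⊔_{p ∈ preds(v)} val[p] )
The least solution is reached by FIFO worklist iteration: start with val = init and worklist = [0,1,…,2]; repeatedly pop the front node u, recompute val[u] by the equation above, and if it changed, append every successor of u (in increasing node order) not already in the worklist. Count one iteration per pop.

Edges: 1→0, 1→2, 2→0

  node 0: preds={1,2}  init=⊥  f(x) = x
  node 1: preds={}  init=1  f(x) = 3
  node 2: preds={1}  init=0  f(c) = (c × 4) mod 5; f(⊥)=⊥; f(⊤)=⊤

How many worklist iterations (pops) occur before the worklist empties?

Trace (4 dequeues):
  [1] u=0 | in ⊤ | out ⊤ | prev ⊥ | push {}
  [2] u=1 | in ⊥ | out ⊤ | prev 1 | push {0}
  [3] u=2 | in ⊤ | out ⊤ | prev 0 | push {}
  [4] u=0 | in ⊤ | out ⊤ | ==

Converged values:
  [0] ⊤
  [1] ⊤
  [2] ⊤

4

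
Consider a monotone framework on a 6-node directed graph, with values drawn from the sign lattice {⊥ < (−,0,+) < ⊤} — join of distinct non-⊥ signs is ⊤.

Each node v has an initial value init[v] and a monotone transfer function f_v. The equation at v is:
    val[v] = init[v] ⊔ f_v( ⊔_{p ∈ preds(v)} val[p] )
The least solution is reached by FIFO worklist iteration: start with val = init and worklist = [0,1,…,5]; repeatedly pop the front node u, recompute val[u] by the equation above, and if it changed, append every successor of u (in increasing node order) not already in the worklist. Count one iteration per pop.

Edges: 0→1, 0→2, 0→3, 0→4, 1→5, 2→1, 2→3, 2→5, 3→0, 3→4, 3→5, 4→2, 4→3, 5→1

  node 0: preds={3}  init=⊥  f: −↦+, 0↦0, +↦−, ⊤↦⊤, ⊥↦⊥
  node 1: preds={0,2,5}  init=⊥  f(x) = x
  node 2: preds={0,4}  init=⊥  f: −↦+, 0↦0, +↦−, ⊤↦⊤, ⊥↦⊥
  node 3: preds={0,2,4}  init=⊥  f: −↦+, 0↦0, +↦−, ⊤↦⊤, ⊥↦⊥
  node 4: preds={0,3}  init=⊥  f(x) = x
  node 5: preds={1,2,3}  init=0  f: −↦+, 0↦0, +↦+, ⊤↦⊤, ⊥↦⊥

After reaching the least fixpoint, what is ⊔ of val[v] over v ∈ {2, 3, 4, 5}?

0

Worklist (6 pops):
  #1 pop 0: in=⊥ → ⊥ (no change)
  #2 pop 1: in=0 → 0 (was ⊥); enqueue []
  #3 pop 2: in=⊥ → ⊥ (no change)
  #4 pop 3: in=⊥ → ⊥ (no change)
  #5 pop 4: in=⊥ → ⊥ (no change)
  #6 pop 5: in=0 → 0 (no change)

Fixpoint:
  val[0] = ⊥
  val[1] = 0
  val[2] = ⊥
  val[3] = ⊥
  val[4] = ⊥
  val[5] = 0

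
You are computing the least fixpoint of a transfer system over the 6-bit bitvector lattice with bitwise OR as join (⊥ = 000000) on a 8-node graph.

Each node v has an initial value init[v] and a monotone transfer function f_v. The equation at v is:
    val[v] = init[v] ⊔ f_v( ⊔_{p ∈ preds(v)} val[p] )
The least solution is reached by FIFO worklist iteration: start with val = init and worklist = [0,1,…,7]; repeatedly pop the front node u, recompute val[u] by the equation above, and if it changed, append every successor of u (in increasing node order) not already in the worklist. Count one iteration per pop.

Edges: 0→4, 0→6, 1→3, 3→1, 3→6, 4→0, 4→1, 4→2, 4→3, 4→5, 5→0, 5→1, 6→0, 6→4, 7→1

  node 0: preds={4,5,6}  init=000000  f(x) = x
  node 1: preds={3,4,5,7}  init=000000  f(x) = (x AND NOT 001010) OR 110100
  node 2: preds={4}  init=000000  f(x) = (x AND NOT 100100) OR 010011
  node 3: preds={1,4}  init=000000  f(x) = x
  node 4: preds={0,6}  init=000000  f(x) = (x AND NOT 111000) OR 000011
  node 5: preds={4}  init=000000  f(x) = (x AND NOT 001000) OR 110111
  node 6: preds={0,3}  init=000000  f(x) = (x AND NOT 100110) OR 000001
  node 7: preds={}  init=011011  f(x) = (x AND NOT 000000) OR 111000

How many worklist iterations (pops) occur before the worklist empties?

19

Trace (19 dequeues):
  [1] u=0 | in 000000 | out 000000 | ==
  [2] u=1 | in 011011 | out 110101 | prev 000000 | push {}
  [3] u=2 | in 000000 | out 010011 | prev 000000 | push {}
  [4] u=3 | in 110101 | out 110101 | prev 000000 | push {1}
  [5] u=4 | in 000000 | out 000011 | prev 000000 | push {0,2,3}
  [6] u=5 | in 000011 | out 110111 | prev 000000 | push {}
  [7] u=6 | in 110101 | out 010001 | prev 000000 | push {4}
  [8] u=7 | in 000000 | out 111011 | prev 011011 | push {}
  [9] u=1 | in 111111 | out 110101 | ==
  [10] u=0 | in 110111 | out 110111 | prev 000000 | push {6}
  [11] u=2 | in 000011 | out 010011 | ==
  [12] u=3 | in 110111 | out 110111 | prev 110101 | push {1}
  [13] u=4 | in 110111 | out 000111 | prev 000011 | push {0,2,3,5}
  [14] u=6 | in 110111 | out 010001 | ==
  [15] u=1 | in 111111 | out 110101 | ==
  [16] u=0 | in 110111 | out 110111 | ==
  [17] u=2 | in 000111 | out 010011 | ==
  [18] u=3 | in 110111 | out 110111 | ==
  [19] u=5 | in 000111 | out 110111 | ==

Converged values:
  [0] 110111
  [1] 110101
  [2] 010011
  [3] 110111
  [4] 000111
  [5] 110111
  [6] 010001
  [7] 111011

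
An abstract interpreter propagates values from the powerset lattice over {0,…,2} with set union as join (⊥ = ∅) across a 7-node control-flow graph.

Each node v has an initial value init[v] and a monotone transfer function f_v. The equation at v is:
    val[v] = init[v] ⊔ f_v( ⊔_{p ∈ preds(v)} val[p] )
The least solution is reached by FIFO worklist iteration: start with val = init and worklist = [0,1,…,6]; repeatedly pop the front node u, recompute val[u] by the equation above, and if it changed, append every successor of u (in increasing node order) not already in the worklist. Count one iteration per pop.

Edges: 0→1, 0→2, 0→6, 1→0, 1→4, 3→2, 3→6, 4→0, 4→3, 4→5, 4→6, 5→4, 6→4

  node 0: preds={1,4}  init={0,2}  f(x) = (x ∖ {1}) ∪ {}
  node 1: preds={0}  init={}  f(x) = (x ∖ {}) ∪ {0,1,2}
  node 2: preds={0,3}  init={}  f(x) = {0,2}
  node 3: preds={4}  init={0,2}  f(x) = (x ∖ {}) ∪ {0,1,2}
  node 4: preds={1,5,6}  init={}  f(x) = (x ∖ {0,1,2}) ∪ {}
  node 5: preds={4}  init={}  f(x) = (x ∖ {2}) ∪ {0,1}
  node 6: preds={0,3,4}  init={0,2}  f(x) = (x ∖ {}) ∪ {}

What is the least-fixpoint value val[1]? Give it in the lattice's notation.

{0,1,2}

Trace (10 dequeues):
  [1] u=0 | in {} | out {0,2} | ==
  [2] u=1 | in {0,2} | out {0,1,2} | prev {} | push {0}
  [3] u=2 | in {0,2} | out {0,2} | prev {} | push {}
  [4] u=3 | in {} | out {0,1,2} | prev {0,2} | push {2}
  [5] u=4 | in {0,1,2} | out {} | ==
  [6] u=5 | in {} | out {0,1} | prev {} | push {4}
  [7] u=6 | in {0,1,2} | out {0,1,2} | prev {0,2} | push {}
  [8] u=0 | in {0,1,2} | out {0,2} | ==
  [9] u=2 | in {0,1,2} | out {0,2} | ==
  [10] u=4 | in {0,1,2} | out {} | ==

Converged values:
  [0] {0,2}
  [1] {0,1,2}
  [2] {0,2}
  [3] {0,1,2}
  [4] {}
  [5] {0,1}
  [6] {0,1,2}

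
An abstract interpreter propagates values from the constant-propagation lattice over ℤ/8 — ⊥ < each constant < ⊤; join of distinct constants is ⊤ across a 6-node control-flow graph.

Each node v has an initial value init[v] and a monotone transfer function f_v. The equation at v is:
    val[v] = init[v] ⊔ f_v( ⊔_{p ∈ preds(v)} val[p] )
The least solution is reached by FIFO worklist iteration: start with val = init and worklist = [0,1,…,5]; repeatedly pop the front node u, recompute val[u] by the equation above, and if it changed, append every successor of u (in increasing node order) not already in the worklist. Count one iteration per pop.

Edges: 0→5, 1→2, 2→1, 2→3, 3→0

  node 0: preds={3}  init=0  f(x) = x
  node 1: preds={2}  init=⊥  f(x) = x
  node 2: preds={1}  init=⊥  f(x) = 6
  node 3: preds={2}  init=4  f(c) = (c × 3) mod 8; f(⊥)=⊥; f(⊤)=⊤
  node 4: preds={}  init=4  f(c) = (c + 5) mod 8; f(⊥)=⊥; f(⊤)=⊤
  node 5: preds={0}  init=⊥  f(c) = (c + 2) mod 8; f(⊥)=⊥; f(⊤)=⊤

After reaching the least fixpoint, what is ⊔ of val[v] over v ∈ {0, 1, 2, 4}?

Trace (9 dequeues):
  [1] u=0 | in 4 | out ⊤ | prev 0 | push {}
  [2] u=1 | in ⊥ | out ⊥ | ==
  [3] u=2 | in ⊥ | out 6 | prev ⊥ | push {1}
  [4] u=3 | in 6 | out ⊤ | prev 4 | push {0}
  [5] u=4 | in ⊥ | out 4 | ==
  [6] u=5 | in ⊤ | out ⊤ | prev ⊥ | push {}
  [7] u=1 | in 6 | out 6 | prev ⊥ | push {2}
  [8] u=0 | in ⊤ | out ⊤ | ==
  [9] u=2 | in 6 | out 6 | ==

Converged values:
  [0] ⊤
  [1] 6
  [2] 6
  [3] ⊤
  [4] 4
  [5] ⊤

⊤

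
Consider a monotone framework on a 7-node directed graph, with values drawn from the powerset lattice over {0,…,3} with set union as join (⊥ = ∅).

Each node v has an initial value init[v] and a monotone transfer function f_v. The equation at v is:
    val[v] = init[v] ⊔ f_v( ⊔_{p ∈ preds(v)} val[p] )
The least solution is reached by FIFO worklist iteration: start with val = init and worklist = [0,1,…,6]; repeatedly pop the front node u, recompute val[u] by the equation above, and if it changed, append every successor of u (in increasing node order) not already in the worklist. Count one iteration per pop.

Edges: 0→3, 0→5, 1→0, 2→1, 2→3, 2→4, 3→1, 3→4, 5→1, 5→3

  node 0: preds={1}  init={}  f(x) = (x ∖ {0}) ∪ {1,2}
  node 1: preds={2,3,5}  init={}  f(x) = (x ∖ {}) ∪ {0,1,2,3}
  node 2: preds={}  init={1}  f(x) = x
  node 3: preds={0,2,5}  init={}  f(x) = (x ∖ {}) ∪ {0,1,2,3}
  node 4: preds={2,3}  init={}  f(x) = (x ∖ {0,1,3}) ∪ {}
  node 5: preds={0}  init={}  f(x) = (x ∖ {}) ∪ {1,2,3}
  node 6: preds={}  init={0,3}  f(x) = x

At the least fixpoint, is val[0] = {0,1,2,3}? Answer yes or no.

Worklist (11 pops):
  #1 pop 0: in={} → {1,2} (was {}); enqueue []
  #2 pop 1: in={1} → {0,1,2,3} (was {}); enqueue [0]
  #3 pop 2: in={} → {1} (no change)
  #4 pop 3: in={1,2} → {0,1,2,3} (was {}); enqueue [1]
  #5 pop 4: in={0,1,2,3} → {2} (was {}); enqueue []
  #6 pop 5: in={1,2} → {1,2,3} (was {}); enqueue [3]
  #7 pop 6: in={} → {0,3} (no change)
  #8 pop 0: in={0,1,2,3} → {1,2,3} (was {1,2}); enqueue [5]
  #9 pop 1: in={0,1,2,3} → {0,1,2,3} (no change)
  #10 pop 3: in={1,2,3} → {0,1,2,3} (no change)
  #11 pop 5: in={1,2,3} → {1,2,3} (no change)

Fixpoint:
  val[0] = {1,2,3}
  val[1] = {0,1,2,3}
  val[2] = {1}
  val[3] = {0,1,2,3}
  val[4] = {2}
  val[5] = {1,2,3}
  val[6] = {0,3}

no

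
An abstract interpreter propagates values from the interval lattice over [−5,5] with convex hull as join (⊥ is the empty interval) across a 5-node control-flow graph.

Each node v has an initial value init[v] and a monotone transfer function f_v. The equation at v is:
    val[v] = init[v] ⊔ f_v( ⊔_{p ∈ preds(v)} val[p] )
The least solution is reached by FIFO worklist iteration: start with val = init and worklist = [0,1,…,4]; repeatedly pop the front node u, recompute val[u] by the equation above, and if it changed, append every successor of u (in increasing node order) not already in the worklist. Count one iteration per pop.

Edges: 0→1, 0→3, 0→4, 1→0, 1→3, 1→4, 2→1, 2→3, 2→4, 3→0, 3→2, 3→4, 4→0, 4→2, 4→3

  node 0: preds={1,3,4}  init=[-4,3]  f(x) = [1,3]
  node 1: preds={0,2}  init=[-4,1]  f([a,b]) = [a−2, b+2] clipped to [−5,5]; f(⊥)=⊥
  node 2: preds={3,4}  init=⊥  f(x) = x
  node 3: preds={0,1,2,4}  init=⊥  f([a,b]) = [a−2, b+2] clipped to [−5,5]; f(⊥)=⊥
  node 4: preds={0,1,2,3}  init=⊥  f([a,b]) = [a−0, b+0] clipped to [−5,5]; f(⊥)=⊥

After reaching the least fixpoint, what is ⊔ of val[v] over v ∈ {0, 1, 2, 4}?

[-5,5]

Iteration log — 10 steps:
  step 1. node 0  ⊔preds=[-4,1]  new=[-4,3]  stable
  step 2. node 1  ⊔preds=[-4,3]  new=[-5,5]  old=[-4,1]  +wl: 0
  step 3. node 2  ⊔preds=⊥  new=⊥  stable
  step 4. node 3  ⊔preds=[-5,5]  new=[-5,5]  old=⊥  +wl: 2
  step 5. node 4  ⊔preds=[-5,5]  new=[-5,5]  old=⊥  +wl: 3
  step 6. node 0  ⊔preds=[-5,5]  new=[-4,3]  stable
  step 7. node 2  ⊔preds=[-5,5]  new=[-5,5]  old=⊥  +wl: 1,4
  step 8. node 3  ⊔preds=[-5,5]  new=[-5,5]  stable
  step 9. node 1  ⊔preds=[-5,5]  new=[-5,5]  stable
  step 10. node 4  ⊔preds=[-5,5]  new=[-5,5]  stable

Least fixpoint reached:
  node 0: [-4,3]
  node 1: [-5,5]
  node 2: [-5,5]
  node 3: [-5,5]
  node 4: [-5,5]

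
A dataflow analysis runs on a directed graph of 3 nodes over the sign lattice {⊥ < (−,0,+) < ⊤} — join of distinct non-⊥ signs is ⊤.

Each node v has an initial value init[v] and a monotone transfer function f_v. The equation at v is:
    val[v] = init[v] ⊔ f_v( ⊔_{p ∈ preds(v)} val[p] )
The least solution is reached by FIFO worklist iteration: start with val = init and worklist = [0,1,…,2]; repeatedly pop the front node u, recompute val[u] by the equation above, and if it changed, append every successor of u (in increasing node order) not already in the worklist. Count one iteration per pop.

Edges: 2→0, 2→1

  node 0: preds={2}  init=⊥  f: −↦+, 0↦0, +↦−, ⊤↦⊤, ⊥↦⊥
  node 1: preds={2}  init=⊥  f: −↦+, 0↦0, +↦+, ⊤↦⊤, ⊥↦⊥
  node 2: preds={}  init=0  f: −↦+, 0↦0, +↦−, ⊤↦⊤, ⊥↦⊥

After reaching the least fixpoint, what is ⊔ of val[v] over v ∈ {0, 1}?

0

Trace (3 dequeues):
  [1] u=0 | in 0 | out 0 | prev ⊥ | push {}
  [2] u=1 | in 0 | out 0 | prev ⊥ | push {}
  [3] u=2 | in ⊥ | out 0 | ==

Converged values:
  [0] 0
  [1] 0
  [2] 0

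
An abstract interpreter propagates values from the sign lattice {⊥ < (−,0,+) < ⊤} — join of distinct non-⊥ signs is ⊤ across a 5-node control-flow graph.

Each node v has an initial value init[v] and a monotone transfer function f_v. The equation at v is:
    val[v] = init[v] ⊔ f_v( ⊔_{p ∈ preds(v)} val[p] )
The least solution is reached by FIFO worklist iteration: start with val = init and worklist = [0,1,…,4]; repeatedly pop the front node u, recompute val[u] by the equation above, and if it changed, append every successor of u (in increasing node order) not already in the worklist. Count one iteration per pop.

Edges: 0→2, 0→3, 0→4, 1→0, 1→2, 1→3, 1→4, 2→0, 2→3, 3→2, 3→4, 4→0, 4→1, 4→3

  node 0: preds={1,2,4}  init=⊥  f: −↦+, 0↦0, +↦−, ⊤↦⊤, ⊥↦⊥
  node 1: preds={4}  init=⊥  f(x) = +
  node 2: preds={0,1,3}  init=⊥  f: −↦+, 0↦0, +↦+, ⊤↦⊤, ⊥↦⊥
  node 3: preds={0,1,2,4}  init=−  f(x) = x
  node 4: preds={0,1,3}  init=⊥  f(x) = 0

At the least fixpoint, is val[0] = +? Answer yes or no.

Worklist (10 pops):
  #1 pop 0: in=⊥ → ⊥ (no change)
  #2 pop 1: in=⊥ → + (was ⊥); enqueue [0]
  #3 pop 2: in=⊤ → ⊤ (was ⊥); enqueue []
  #4 pop 3: in=⊤ → ⊤ (was −); enqueue [2]
  #5 pop 4: in=⊤ → 0 (was ⊥); enqueue [1,3]
  #6 pop 0: in=⊤ → ⊤ (was ⊥); enqueue [4]
  #7 pop 2: in=⊤ → ⊤ (no change)
  #8 pop 1: in=0 → + (no change)
  #9 pop 3: in=⊤ → ⊤ (no change)
  #10 pop 4: in=⊤ → 0 (no change)

Fixpoint:
  val[0] = ⊤
  val[1] = +
  val[2] = ⊤
  val[3] = ⊤
  val[4] = 0

no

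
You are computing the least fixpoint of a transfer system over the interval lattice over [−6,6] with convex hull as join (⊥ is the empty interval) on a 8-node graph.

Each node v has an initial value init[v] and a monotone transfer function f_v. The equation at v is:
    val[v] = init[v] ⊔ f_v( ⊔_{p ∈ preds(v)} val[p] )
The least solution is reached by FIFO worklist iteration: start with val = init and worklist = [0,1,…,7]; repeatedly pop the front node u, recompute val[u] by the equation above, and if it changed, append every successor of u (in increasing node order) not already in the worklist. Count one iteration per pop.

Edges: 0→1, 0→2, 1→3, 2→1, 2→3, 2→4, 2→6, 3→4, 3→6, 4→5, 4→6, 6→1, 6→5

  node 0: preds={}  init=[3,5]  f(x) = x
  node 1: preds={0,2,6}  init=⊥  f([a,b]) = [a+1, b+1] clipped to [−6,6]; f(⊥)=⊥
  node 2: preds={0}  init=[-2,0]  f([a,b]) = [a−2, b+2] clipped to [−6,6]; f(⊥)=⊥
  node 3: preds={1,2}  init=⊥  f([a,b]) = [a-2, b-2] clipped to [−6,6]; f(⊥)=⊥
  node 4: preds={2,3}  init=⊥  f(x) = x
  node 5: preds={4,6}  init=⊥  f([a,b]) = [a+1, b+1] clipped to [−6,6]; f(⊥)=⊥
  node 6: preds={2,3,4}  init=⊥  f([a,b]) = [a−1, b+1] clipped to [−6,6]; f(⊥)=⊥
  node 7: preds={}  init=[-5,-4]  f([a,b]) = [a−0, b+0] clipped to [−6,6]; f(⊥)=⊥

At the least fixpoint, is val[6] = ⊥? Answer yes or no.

no

Worklist (16 pops):
  #1 pop 0: in=⊥ → [3,5] (no change)
  #2 pop 1: in=[-2,5] → [-1,6] (was ⊥); enqueue []
  #3 pop 2: in=[3,5] → [-2,6] (was [-2,0]); enqueue [1]
  #4 pop 3: in=[-2,6] → [-4,4] (was ⊥); enqueue []
  #5 pop 4: in=[-4,6] → [-4,6] (was ⊥); enqueue []
  #6 pop 5: in=[-4,6] → [-3,6] (was ⊥); enqueue []
  #7 pop 6: in=[-4,6] → [-5,6] (was ⊥); enqueue [5]
  #8 pop 7: in=⊥ → [-5,-4] (no change)
  #9 pop 1: in=[-5,6] → [-4,6] (was [-1,6]); enqueue [3]
  #10 pop 5: in=[-5,6] → [-4,6] (was [-3,6]); enqueue []
  #11 pop 3: in=[-4,6] → [-6,4] (was [-4,4]); enqueue [4,6]
  #12 pop 4: in=[-6,6] → [-6,6] (was [-4,6]); enqueue [5]
  #13 pop 6: in=[-6,6] → [-6,6] (was [-5,6]); enqueue [1]
  #14 pop 5: in=[-6,6] → [-5,6] (was [-4,6]); enqueue []
  #15 pop 1: in=[-6,6] → [-5,6] (was [-4,6]); enqueue [3]
  #16 pop 3: in=[-5,6] → [-6,4] (no change)

Fixpoint:
  val[0] = [3,5]
  val[1] = [-5,6]
  val[2] = [-2,6]
  val[3] = [-6,4]
  val[4] = [-6,6]
  val[5] = [-5,6]
  val[6] = [-6,6]
  val[7] = [-5,-4]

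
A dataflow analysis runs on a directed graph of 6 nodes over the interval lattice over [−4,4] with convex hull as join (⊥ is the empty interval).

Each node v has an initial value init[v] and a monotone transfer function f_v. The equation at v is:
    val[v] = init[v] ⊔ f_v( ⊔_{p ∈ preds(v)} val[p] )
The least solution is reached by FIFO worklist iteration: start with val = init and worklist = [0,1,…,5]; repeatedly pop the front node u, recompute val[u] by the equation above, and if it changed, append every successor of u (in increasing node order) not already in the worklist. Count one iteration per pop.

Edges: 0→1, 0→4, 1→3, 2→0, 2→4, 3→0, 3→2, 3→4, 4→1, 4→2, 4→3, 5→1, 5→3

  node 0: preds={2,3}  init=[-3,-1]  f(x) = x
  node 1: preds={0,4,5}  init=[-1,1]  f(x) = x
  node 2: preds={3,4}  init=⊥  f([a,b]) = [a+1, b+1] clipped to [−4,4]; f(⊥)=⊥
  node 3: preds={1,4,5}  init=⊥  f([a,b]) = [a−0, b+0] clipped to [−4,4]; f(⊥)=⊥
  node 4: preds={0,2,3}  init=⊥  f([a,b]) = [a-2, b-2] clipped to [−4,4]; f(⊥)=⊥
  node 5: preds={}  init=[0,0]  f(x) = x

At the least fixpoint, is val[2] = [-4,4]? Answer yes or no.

no

Iteration log — 33 steps:
  step 1. node 0  ⊔preds=⊥  new=[-3,-1]  stable
  step 2. node 1  ⊔preds=[-3,0]  new=[-3,1]  old=[-1,1]  +wl: 
  step 3. node 2  ⊔preds=⊥  new=⊥  stable
  step 4. node 3  ⊔preds=[-3,1]  new=[-3,1]  old=⊥  +wl: 0,2
  step 5. node 4  ⊔preds=[-3,1]  new=[-4,-1]  old=⊥  +wl: 1,3
  step 6. node 5  ⊔preds=⊥  new=[0,0]  stable
  step 7. node 0  ⊔preds=[-3,1]  new=[-3,1]  old=[-3,-1]  +wl: 4
  step 8. node 2  ⊔preds=[-4,1]  new=[-3,2]  old=⊥  +wl: 0
  step 9. node 1  ⊔preds=[-4,1]  new=[-4,1]  old=[-3,1]  +wl: 
  step 10. node 3  ⊔preds=[-4,1]  new=[-4,1]  old=[-3,1]  +wl: 2
  step 11. node 4  ⊔preds=[-4,2]  new=[-4,0]  old=[-4,-1]  +wl: 1,3
  step 12. node 0  ⊔preds=[-4,2]  new=[-4,2]  old=[-3,1]  +wl: 4
  step 13. node 2  ⊔preds=[-4,1]  new=[-3,2]  stable
  step 14. node 1  ⊔preds=[-4,2]  new=[-4,2]  old=[-4,1]  +wl: 
  step 15. node 3  ⊔preds=[-4,2]  new=[-4,2]  old=[-4,1]  +wl: 0,2
  step 16. node 4  ⊔preds=[-4,2]  new=[-4,0]  stable
  step 17. node 0  ⊔preds=[-4,2]  new=[-4,2]  stable
  step 18. node 2  ⊔preds=[-4,2]  new=[-3,3]  old=[-3,2]  +wl: 0,4
  step 19. node 0  ⊔preds=[-4,3]  new=[-4,3]  old=[-4,2]  +wl: 1
  step 20. node 4  ⊔preds=[-4,3]  new=[-4,1]  old=[-4,0]  +wl: 2,3
  step 21. node 1  ⊔preds=[-4,3]  new=[-4,3]  old=[-4,2]  +wl: 
  step 22. node 2  ⊔preds=[-4,2]  new=[-3,3]  stable
  step 23. node 3  ⊔preds=[-4,3]  new=[-4,3]  old=[-4,2]  +wl: 0,2,4
  step 24. node 0  ⊔preds=[-4,3]  new=[-4,3]  stable
  step 25. node 2  ⊔preds=[-4,3]  new=[-3,4]  old=[-3,3]  +wl: 0
  step 26. node 4  ⊔preds=[-4,4]  new=[-4,2]  old=[-4,1]  +wl: 1,2,3
  step 27. node 0  ⊔preds=[-4,4]  new=[-4,4]  old=[-4,3]  +wl: 4
  step 28. node 1  ⊔preds=[-4,4]  new=[-4,4]  old=[-4,3]  +wl: 
  step 29. node 2  ⊔preds=[-4,3]  new=[-3,4]  stable
  step 30. node 3  ⊔preds=[-4,4]  new=[-4,4]  old=[-4,3]  +wl: 0,2
  step 31. node 4  ⊔preds=[-4,4]  new=[-4,2]  stable
  step 32. node 0  ⊔preds=[-4,4]  new=[-4,4]  stable
  step 33. node 2  ⊔preds=[-4,4]  new=[-3,4]  stable

Least fixpoint reached:
  node 0: [-4,4]
  node 1: [-4,4]
  node 2: [-3,4]
  node 3: [-4,4]
  node 4: [-4,2]
  node 5: [0,0]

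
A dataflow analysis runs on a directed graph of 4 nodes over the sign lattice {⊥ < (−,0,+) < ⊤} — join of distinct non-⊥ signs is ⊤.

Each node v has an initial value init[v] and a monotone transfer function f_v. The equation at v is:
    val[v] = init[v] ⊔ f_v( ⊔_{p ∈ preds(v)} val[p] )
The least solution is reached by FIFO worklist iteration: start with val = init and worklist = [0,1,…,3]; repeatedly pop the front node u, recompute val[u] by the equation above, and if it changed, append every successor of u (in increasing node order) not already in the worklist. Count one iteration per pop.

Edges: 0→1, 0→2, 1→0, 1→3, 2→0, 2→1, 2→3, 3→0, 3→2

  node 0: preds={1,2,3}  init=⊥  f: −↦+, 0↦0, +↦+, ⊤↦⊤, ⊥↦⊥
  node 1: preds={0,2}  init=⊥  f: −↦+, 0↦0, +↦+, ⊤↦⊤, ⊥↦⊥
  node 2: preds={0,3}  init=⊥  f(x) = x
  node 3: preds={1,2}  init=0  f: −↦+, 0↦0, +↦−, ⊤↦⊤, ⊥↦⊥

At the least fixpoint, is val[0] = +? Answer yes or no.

no

Trace (6 dequeues):
  [1] u=0 | in 0 | out 0 | prev ⊥ | push {}
  [2] u=1 | in 0 | out 0 | prev ⊥ | push {0}
  [3] u=2 | in 0 | out 0 | prev ⊥ | push {1}
  [4] u=3 | in 0 | out 0 | ==
  [5] u=0 | in 0 | out 0 | ==
  [6] u=1 | in 0 | out 0 | ==

Converged values:
  [0] 0
  [1] 0
  [2] 0
  [3] 0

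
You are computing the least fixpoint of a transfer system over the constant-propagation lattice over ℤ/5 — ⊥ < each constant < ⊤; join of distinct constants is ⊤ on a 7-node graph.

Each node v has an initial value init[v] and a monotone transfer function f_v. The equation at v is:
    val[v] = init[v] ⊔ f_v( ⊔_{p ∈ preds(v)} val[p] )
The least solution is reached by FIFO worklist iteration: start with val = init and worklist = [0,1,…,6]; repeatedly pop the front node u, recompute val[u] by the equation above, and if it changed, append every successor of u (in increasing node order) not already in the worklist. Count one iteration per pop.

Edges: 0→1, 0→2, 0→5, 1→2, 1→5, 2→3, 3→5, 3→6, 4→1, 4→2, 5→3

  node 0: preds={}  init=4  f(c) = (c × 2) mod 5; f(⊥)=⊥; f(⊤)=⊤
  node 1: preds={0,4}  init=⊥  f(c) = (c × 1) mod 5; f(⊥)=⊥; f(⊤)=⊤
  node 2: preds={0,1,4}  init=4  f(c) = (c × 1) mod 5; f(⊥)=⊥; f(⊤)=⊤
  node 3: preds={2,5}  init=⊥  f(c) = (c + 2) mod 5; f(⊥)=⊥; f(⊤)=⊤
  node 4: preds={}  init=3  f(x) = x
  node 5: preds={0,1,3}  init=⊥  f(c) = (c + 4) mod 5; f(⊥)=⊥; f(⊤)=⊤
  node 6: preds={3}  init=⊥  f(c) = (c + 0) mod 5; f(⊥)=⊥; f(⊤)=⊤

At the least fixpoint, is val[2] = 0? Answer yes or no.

no

Iteration log — 8 steps:
  step 1. node 0  ⊔preds=⊥  new=4  stable
  step 2. node 1  ⊔preds=⊤  new=⊤  old=⊥  +wl: 
  step 3. node 2  ⊔preds=⊤  new=⊤  old=4  +wl: 
  step 4. node 3  ⊔preds=⊤  new=⊤  old=⊥  +wl: 
  step 5. node 4  ⊔preds=⊥  new=3  stable
  step 6. node 5  ⊔preds=⊤  new=⊤  old=⊥  +wl: 3
  step 7. node 6  ⊔preds=⊤  new=⊤  old=⊥  +wl: 
  step 8. node 3  ⊔preds=⊤  new=⊤  stable

Least fixpoint reached:
  node 0: 4
  node 1: ⊤
  node 2: ⊤
  node 3: ⊤
  node 4: 3
  node 5: ⊤
  node 6: ⊤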